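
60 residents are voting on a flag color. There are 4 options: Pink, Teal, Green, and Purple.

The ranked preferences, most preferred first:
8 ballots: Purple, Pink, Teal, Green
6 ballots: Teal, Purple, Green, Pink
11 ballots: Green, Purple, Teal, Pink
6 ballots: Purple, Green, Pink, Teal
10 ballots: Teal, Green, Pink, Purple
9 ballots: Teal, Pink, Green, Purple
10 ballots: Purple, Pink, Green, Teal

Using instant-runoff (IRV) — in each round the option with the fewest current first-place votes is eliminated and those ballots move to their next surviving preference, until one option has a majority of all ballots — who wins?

Round 1: Pink 0, Teal 25, Green 11, Purple 24. Pink eliminated.
Round 2: Teal 25, Green 11, Purple 24. Green eliminated.
Round 3: Teal 25, Purple 35. Purple has a majority (≥31).

Purple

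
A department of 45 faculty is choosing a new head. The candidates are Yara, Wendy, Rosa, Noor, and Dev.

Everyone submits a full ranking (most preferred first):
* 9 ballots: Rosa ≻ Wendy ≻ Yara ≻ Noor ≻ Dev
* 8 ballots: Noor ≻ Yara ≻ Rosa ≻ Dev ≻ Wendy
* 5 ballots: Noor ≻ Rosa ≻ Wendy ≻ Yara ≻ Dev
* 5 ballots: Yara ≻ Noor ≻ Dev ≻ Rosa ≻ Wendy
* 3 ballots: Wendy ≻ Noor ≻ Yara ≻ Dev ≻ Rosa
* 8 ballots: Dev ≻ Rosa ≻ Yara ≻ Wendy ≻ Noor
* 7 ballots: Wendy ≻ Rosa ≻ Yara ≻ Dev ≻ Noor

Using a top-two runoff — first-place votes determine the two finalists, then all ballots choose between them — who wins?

Wendy

Round 1 first-place votes: Yara 5, Wendy 10, Rosa 9, Noor 13, Dev 8. Noor and Wendy advance.
Runoff: Noor is ranked above Wendy on 18 ballots, Wendy above Noor on 27.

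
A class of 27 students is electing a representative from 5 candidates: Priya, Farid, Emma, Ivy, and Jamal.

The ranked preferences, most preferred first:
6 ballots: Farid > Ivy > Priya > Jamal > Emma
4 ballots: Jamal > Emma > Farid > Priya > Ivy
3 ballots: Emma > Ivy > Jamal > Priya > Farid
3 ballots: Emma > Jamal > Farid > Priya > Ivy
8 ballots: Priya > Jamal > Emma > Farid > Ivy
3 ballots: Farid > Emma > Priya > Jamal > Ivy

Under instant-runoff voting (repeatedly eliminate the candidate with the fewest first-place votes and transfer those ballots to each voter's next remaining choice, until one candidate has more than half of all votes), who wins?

Emma

Round 1: Priya 8, Farid 9, Emma 6, Ivy 0, Jamal 4. Ivy eliminated.
Round 2: Priya 8, Farid 9, Emma 6, Jamal 4. Jamal eliminated.
Round 3: Priya 8, Farid 9, Emma 10. Priya eliminated.
Round 4: Farid 9, Emma 18. Emma has a majority (≥14).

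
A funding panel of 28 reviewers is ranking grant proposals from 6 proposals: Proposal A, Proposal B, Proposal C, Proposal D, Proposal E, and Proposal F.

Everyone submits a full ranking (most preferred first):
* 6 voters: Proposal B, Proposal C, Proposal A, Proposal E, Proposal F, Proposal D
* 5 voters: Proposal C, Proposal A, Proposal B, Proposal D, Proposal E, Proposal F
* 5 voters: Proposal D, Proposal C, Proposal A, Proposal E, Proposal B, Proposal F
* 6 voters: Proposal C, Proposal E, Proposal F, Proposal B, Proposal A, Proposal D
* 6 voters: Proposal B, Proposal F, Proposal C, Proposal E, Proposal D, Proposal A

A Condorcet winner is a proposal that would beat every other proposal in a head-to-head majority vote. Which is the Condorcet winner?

Proposal C vs Proposal A: 28–0
Proposal C vs Proposal B: 16–12
Proposal C vs Proposal D: 23–5
Proposal C vs Proposal E: 28–0
Proposal C vs Proposal F: 22–6
Proposal C beats every other proposal.

Proposal C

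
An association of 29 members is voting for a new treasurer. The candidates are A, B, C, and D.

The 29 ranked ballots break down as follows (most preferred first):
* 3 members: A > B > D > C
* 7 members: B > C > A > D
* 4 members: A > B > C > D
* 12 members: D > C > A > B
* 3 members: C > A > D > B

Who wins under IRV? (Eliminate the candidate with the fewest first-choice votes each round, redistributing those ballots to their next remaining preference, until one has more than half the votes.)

A

Round 1: A 7, B 7, C 3, D 12. C eliminated.
Round 2: A 10, B 7, D 12. B eliminated.
Round 3: A 17, D 12. A has a majority (≥15).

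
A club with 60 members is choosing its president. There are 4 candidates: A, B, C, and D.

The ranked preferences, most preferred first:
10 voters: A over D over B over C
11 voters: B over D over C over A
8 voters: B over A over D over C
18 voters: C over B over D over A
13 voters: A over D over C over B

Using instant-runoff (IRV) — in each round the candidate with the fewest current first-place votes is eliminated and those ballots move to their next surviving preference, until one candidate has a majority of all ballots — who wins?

Round 1: A 23, B 19, C 18, D 0. D eliminated.
Round 2: A 23, B 19, C 18. C eliminated.
Round 3: A 23, B 37. B has a majority (≥31).

B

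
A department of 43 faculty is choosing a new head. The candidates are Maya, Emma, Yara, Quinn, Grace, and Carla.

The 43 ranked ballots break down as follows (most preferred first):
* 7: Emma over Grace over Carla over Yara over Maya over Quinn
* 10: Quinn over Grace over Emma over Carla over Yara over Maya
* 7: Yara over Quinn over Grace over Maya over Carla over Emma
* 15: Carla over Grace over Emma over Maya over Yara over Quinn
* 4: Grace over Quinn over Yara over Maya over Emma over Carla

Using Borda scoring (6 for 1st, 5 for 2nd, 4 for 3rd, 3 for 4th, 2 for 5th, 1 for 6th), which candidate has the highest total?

Maya: 7×2 + 10×1 + 7×3 + 15×3 + 4×3 = 102
Emma: 7×6 + 10×4 + 7×1 + 15×4 + 4×2 = 157
Yara: 7×3 + 10×2 + 7×6 + 15×2 + 4×4 = 129
Quinn: 7×1 + 10×6 + 7×5 + 15×1 + 4×5 = 137
Grace: 7×5 + 10×5 + 7×4 + 15×5 + 4×6 = 212
Carla: 7×4 + 10×3 + 7×2 + 15×6 + 4×1 = 166

Grace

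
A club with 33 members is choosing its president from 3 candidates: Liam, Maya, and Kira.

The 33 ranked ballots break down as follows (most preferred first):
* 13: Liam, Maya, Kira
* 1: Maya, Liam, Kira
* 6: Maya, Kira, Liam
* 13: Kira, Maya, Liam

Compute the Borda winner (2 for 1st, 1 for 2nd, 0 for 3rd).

Liam: 13×2 + 1×1 + 6×0 + 13×0 = 27
Maya: 13×1 + 1×2 + 6×2 + 13×1 = 40
Kira: 13×0 + 1×0 + 6×1 + 13×2 = 32

Maya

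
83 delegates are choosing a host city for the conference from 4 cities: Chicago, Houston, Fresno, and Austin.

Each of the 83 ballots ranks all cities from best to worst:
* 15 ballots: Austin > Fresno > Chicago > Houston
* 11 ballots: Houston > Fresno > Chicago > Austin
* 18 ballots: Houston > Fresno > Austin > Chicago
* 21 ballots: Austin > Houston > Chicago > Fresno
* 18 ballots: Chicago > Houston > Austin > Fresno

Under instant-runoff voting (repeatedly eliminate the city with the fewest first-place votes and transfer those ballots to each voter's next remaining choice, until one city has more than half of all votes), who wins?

Houston

Round 1: Chicago 18, Houston 29, Fresno 0, Austin 36. Fresno eliminated.
Round 2: Chicago 18, Houston 29, Austin 36. Chicago eliminated.
Round 3: Houston 47, Austin 36. Houston has a majority (≥42).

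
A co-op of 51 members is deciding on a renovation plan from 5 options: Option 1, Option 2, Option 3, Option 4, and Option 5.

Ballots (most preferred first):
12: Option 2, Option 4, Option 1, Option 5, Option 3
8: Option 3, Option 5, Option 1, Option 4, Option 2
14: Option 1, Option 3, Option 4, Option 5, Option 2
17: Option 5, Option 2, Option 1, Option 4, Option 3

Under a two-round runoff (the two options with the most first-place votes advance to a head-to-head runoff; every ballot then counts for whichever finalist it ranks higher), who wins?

Option 1

Round 1 first-place votes: Option 1 14, Option 2 12, Option 3 8, Option 4 0, Option 5 17. Option 5 and Option 1 advance.
Runoff: Option 5 is ranked above Option 1 on 25 ballots, Option 1 above Option 5 on 26.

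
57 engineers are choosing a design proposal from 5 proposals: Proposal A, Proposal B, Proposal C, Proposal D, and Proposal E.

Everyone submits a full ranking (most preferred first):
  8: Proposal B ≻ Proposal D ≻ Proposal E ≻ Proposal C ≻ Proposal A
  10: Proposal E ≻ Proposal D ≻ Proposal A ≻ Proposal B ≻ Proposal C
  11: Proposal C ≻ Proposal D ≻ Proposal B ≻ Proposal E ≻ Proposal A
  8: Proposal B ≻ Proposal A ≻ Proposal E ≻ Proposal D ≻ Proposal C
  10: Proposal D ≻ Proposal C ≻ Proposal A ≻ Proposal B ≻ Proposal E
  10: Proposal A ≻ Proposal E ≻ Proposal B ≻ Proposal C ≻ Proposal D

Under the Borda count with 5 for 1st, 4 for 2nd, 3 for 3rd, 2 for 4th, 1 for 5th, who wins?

Proposal A: 8×1 + 10×3 + 11×1 + 8×4 + 10×3 + 10×5 = 161
Proposal B: 8×5 + 10×2 + 11×3 + 8×5 + 10×2 + 10×3 = 183
Proposal C: 8×2 + 10×1 + 11×5 + 8×1 + 10×4 + 10×2 = 149
Proposal D: 8×4 + 10×4 + 11×4 + 8×2 + 10×5 + 10×1 = 192
Proposal E: 8×3 + 10×5 + 11×2 + 8×3 + 10×1 + 10×4 = 170

Proposal D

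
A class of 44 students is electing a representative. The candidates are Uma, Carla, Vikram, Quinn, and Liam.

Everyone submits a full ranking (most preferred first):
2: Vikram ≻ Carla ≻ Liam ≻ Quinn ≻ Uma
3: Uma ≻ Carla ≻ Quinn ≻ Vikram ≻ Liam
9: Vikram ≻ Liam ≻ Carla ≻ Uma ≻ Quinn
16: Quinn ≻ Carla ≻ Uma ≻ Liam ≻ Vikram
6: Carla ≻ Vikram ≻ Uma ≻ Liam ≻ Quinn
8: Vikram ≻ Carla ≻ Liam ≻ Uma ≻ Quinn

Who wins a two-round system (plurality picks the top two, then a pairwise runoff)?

Vikram

Round 1 first-place votes: Uma 3, Carla 6, Vikram 19, Quinn 16, Liam 0. Vikram and Quinn advance.
Runoff: Vikram is ranked above Quinn on 25 ballots, Quinn above Vikram on 19.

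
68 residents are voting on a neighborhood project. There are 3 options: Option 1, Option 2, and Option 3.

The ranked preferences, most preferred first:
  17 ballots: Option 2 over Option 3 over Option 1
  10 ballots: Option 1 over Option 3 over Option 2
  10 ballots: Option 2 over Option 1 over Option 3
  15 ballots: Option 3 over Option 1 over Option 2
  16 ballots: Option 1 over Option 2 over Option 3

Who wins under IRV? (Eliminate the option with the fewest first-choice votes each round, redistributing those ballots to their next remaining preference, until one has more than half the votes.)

Round 1: Option 1 26, Option 2 27, Option 3 15. Option 3 eliminated.
Round 2: Option 1 41, Option 2 27. Option 1 has a majority (≥35).

Option 1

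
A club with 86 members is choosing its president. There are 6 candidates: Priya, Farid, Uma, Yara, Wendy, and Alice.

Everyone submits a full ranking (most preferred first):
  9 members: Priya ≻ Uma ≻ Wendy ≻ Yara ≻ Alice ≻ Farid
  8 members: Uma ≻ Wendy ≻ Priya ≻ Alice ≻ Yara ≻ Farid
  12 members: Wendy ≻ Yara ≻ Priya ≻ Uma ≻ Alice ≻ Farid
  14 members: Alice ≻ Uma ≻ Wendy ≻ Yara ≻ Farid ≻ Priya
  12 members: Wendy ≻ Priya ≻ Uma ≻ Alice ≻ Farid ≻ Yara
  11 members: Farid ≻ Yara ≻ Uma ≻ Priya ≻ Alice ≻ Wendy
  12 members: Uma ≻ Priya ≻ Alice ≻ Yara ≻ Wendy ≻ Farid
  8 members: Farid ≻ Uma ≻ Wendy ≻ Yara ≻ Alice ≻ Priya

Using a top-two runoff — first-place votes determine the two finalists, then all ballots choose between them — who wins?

Round 1 first-place votes: Priya 9, Farid 19, Uma 20, Yara 0, Wendy 24, Alice 14. Wendy and Uma advance.
Runoff: Wendy is ranked above Uma on 24 ballots, Uma above Wendy on 62.

Uma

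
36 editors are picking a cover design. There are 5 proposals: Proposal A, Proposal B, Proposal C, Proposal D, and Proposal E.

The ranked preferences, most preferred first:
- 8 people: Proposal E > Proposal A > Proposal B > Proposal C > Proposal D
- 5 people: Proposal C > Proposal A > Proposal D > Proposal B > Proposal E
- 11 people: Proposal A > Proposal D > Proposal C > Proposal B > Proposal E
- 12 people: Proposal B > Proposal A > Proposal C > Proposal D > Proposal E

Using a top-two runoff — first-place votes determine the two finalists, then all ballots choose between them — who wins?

Round 1 first-place votes: Proposal A 11, Proposal B 12, Proposal C 5, Proposal D 0, Proposal E 8. Proposal B and Proposal A advance.
Runoff: Proposal B is ranked above Proposal A on 12 ballots, Proposal A above Proposal B on 24.

Proposal A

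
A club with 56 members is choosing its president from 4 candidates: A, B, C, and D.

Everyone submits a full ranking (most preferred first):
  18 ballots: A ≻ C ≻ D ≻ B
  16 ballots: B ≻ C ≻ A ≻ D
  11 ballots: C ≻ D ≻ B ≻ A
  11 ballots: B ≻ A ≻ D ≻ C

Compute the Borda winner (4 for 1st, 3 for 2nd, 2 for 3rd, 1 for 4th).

C

A: 18×4 + 16×2 + 11×1 + 11×3 = 148
B: 18×1 + 16×4 + 11×2 + 11×4 = 148
C: 18×3 + 16×3 + 11×4 + 11×1 = 157
D: 18×2 + 16×1 + 11×3 + 11×2 = 107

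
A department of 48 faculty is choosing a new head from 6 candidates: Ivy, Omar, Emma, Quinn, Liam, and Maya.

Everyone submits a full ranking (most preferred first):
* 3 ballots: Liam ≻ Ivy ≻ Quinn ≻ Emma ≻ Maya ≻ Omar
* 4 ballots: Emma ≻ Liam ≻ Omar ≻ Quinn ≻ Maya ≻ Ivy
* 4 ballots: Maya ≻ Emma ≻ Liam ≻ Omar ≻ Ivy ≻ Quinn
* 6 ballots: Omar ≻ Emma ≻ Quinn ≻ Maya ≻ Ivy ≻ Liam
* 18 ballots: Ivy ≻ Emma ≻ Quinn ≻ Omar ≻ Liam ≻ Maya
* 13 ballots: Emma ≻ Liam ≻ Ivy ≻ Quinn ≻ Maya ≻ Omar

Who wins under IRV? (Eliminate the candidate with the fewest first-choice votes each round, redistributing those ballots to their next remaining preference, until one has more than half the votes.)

Emma

Round 1: Ivy 18, Omar 6, Emma 17, Quinn 0, Liam 3, Maya 4. Quinn eliminated.
Round 2: Ivy 18, Omar 6, Emma 17, Liam 3, Maya 4. Liam eliminated.
Round 3: Ivy 21, Omar 6, Emma 17, Maya 4. Maya eliminated.
Round 4: Ivy 21, Omar 6, Emma 21. Omar eliminated.
Round 5: Ivy 21, Emma 27. Emma has a majority (≥25).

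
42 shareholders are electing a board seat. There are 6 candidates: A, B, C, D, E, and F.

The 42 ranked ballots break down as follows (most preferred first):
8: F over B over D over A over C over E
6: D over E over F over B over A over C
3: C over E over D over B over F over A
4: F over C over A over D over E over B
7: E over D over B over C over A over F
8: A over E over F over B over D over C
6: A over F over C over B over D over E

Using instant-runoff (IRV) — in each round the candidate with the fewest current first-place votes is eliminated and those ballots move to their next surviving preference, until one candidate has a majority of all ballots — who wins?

Round 1: A 14, B 0, C 3, D 6, E 7, F 12. B eliminated.
Round 2: A 14, C 3, D 6, E 7, F 12. C eliminated.
Round 3: A 14, D 6, E 10, F 12. D eliminated.
Round 4: A 14, E 16, F 12. F eliminated.
Round 5: A 26, E 16. A has a majority (≥22).

A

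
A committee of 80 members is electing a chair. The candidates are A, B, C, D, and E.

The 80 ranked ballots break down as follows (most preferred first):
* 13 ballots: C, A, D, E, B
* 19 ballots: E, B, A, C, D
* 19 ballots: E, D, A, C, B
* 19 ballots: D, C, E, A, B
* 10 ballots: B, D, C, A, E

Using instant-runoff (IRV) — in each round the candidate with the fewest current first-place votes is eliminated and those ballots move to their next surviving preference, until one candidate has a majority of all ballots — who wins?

D

Round 1: A 0, B 10, C 13, D 19, E 38. A eliminated.
Round 2: B 10, C 13, D 19, E 38. B eliminated.
Round 3: C 13, D 29, E 38. C eliminated.
Round 4: D 42, E 38. D has a majority (≥41).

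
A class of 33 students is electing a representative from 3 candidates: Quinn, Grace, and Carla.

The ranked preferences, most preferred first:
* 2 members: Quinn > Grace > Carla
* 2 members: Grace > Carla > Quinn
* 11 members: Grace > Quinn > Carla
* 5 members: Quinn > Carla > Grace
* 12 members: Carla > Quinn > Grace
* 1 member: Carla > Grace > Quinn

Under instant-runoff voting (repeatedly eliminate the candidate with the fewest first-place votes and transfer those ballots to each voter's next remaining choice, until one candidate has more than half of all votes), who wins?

Carla

Round 1: Quinn 7, Grace 13, Carla 13. Quinn eliminated.
Round 2: Grace 15, Carla 18. Carla has a majority (≥17).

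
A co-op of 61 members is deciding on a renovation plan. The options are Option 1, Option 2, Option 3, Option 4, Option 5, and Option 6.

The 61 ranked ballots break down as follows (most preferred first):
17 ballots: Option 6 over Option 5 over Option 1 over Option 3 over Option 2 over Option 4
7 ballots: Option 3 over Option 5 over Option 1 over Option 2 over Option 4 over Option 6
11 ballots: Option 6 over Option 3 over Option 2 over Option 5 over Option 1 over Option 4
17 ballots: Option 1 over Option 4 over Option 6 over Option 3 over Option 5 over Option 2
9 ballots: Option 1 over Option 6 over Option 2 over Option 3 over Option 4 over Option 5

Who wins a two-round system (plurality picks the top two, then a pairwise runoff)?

Round 1 first-place votes: Option 1 26, Option 2 0, Option 3 7, Option 4 0, Option 5 0, Option 6 28. Option 6 and Option 1 advance.
Runoff: Option 6 is ranked above Option 1 on 28 ballots, Option 1 above Option 6 on 33.

Option 1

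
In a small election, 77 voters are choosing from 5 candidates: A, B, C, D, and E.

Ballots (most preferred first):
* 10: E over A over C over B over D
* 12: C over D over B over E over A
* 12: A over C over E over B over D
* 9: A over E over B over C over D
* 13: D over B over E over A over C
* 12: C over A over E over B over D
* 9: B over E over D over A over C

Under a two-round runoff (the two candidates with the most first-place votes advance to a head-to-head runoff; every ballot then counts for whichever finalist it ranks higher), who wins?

A

Round 1 first-place votes: A 21, B 9, C 24, D 13, E 10. C and A advance.
Runoff: C is ranked above A on 24 ballots, A above C on 53.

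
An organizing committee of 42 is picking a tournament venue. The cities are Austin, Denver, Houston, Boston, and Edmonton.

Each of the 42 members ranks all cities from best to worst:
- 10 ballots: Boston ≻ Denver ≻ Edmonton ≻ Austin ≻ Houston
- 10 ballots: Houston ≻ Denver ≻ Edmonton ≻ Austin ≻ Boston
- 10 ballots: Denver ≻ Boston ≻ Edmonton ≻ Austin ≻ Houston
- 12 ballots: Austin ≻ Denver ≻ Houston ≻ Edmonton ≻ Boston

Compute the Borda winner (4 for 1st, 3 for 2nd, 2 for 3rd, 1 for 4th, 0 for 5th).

Austin: 10×1 + 10×1 + 10×1 + 12×4 = 78
Denver: 10×3 + 10×3 + 10×4 + 12×3 = 136
Houston: 10×0 + 10×4 + 10×0 + 12×2 = 64
Boston: 10×4 + 10×0 + 10×3 + 12×0 = 70
Edmonton: 10×2 + 10×2 + 10×2 + 12×1 = 72

Denver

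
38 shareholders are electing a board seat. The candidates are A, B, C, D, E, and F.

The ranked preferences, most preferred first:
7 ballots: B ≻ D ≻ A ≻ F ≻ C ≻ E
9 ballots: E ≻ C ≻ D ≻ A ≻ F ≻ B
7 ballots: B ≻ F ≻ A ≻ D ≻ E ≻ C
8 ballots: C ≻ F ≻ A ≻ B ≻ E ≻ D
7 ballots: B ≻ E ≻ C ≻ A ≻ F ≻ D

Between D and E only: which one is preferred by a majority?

D is ranked above E on 14 ballots; E above D on 24.

E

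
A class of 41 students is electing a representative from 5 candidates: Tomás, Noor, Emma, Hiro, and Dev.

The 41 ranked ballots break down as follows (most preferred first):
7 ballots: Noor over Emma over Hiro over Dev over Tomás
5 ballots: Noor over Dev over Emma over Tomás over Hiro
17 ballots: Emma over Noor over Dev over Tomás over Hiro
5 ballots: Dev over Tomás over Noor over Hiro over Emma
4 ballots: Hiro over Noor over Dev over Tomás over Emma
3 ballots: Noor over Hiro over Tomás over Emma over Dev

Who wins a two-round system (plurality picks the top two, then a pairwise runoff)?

Noor

Round 1 first-place votes: Tomás 0, Noor 15, Emma 17, Hiro 4, Dev 5. Emma and Noor advance.
Runoff: Emma is ranked above Noor on 17 ballots, Noor above Emma on 24.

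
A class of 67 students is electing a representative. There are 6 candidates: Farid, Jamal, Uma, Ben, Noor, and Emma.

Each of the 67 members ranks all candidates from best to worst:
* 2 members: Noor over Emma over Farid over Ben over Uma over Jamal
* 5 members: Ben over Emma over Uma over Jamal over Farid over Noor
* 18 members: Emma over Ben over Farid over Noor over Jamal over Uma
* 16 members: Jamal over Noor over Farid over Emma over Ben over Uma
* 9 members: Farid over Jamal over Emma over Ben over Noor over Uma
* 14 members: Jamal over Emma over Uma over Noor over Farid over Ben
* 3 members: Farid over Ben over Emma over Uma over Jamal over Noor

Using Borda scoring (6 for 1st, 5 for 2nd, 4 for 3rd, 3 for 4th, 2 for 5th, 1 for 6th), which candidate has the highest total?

Farid: 2×4 + 5×2 + 18×4 + 16×4 + 9×6 + 14×2 + 3×6 = 254
Jamal: 2×1 + 5×3 + 18×2 + 16×6 + 9×5 + 14×6 + 3×2 = 284
Uma: 2×2 + 5×4 + 18×1 + 16×1 + 9×1 + 14×4 + 3×3 = 132
Ben: 2×3 + 5×6 + 18×5 + 16×2 + 9×3 + 14×1 + 3×5 = 214
Noor: 2×6 + 5×1 + 18×3 + 16×5 + 9×2 + 14×3 + 3×1 = 214
Emma: 2×5 + 5×5 + 18×6 + 16×3 + 9×4 + 14×5 + 3×4 = 309

Emma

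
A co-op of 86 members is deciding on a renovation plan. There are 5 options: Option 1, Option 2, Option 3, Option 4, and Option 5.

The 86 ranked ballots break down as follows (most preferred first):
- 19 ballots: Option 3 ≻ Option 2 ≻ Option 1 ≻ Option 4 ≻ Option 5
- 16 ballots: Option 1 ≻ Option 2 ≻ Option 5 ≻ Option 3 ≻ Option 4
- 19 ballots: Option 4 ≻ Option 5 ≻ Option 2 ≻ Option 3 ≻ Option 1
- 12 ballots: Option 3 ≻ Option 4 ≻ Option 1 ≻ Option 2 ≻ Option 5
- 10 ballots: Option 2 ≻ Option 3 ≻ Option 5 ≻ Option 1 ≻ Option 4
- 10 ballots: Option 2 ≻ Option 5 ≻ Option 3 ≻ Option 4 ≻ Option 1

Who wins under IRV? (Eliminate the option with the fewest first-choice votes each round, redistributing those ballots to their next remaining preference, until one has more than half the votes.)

Option 2

Round 1: Option 1 16, Option 2 20, Option 3 31, Option 4 19, Option 5 0. Option 5 eliminated.
Round 2: Option 1 16, Option 2 20, Option 3 31, Option 4 19. Option 1 eliminated.
Round 3: Option 2 36, Option 3 31, Option 4 19. Option 4 eliminated.
Round 4: Option 2 55, Option 3 31. Option 2 has a majority (≥44).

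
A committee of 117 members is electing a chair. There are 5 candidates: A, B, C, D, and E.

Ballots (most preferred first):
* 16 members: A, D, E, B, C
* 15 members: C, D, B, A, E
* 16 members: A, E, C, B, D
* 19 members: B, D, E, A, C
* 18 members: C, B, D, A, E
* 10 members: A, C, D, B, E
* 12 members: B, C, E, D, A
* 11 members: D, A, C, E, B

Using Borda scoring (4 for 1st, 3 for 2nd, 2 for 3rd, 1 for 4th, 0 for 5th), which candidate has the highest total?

D

A: 16×4 + 15×1 + 16×4 + 19×1 + 18×1 + 10×4 + 12×0 + 11×3 = 253
B: 16×1 + 15×2 + 16×1 + 19×4 + 18×3 + 10×1 + 12×4 + 11×0 = 250
C: 16×0 + 15×4 + 16×2 + 19×0 + 18×4 + 10×3 + 12×3 + 11×2 = 252
D: 16×3 + 15×3 + 16×0 + 19×3 + 18×2 + 10×2 + 12×1 + 11×4 = 262
E: 16×2 + 15×0 + 16×3 + 19×2 + 18×0 + 10×0 + 12×2 + 11×1 = 153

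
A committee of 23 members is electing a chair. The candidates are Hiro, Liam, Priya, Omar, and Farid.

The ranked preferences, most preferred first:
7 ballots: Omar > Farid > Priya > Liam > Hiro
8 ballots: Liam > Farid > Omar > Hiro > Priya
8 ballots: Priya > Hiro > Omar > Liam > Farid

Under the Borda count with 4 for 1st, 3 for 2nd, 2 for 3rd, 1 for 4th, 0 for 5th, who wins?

Hiro: 7×0 + 8×1 + 8×3 = 32
Liam: 7×1 + 8×4 + 8×1 = 47
Priya: 7×2 + 8×0 + 8×4 = 46
Omar: 7×4 + 8×2 + 8×2 = 60
Farid: 7×3 + 8×3 + 8×0 = 45

Omar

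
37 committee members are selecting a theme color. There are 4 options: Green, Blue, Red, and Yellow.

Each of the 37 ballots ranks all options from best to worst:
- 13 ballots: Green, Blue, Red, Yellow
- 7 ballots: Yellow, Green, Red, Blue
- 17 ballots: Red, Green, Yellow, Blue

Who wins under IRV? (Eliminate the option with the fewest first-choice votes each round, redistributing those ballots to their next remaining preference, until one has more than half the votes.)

Round 1: Green 13, Blue 0, Red 17, Yellow 7. Blue eliminated.
Round 2: Green 13, Red 17, Yellow 7. Yellow eliminated.
Round 3: Green 20, Red 17. Green has a majority (≥19).

Green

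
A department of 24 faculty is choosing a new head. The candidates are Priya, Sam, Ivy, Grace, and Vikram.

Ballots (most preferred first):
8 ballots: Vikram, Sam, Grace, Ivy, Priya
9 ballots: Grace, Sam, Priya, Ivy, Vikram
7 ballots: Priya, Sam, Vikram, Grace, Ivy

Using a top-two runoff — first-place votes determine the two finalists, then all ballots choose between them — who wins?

Vikram

Round 1 first-place votes: Priya 7, Sam 0, Ivy 0, Grace 9, Vikram 8. Grace and Vikram advance.
Runoff: Grace is ranked above Vikram on 9 ballots, Vikram above Grace on 15.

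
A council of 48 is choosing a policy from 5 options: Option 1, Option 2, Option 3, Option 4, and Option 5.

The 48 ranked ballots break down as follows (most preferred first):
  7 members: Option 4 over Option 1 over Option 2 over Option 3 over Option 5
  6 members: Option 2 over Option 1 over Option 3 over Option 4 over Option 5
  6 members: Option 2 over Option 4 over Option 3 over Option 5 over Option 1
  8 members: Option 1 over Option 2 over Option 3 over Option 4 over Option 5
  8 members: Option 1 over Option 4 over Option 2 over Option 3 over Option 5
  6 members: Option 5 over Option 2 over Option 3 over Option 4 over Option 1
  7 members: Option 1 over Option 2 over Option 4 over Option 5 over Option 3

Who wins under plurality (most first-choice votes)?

Option 1

First-place votes: Option 1 23, Option 2 12, Option 3 0, Option 4 7, Option 5 6.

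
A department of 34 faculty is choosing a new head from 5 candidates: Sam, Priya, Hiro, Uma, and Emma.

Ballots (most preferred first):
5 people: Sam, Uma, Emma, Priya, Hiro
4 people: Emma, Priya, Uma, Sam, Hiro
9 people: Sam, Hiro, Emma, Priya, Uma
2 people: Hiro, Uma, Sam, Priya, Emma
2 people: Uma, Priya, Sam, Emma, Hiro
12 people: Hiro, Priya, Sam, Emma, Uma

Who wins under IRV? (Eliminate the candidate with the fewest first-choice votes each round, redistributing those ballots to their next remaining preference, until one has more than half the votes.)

Round 1: Sam 14, Priya 0, Hiro 14, Uma 2, Emma 4. Priya eliminated.
Round 2: Sam 14, Hiro 14, Uma 2, Emma 4. Uma eliminated.
Round 3: Sam 16, Hiro 14, Emma 4. Emma eliminated.
Round 4: Sam 20, Hiro 14. Sam has a majority (≥18).

Sam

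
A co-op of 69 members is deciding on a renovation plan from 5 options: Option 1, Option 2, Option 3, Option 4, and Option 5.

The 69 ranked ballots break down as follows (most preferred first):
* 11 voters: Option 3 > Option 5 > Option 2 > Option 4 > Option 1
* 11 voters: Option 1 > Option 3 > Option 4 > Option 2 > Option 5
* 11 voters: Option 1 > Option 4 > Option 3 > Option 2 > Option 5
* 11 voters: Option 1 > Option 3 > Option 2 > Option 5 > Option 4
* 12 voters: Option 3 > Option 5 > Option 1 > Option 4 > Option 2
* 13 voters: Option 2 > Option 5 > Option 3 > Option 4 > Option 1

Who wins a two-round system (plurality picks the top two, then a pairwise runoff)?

Option 3

Round 1 first-place votes: Option 1 33, Option 2 13, Option 3 23, Option 4 0, Option 5 0. Option 1 and Option 3 advance.
Runoff: Option 1 is ranked above Option 3 on 33 ballots, Option 3 above Option 1 on 36.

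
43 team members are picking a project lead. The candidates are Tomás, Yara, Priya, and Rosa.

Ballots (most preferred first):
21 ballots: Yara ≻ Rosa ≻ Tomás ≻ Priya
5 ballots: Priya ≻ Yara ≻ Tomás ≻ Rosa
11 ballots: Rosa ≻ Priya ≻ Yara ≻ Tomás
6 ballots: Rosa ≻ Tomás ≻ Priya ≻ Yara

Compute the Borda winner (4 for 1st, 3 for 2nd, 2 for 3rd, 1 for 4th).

Tomás: 21×2 + 5×2 + 11×1 + 6×3 = 81
Yara: 21×4 + 5×3 + 11×2 + 6×1 = 127
Priya: 21×1 + 5×4 + 11×3 + 6×2 = 86
Rosa: 21×3 + 5×1 + 11×4 + 6×4 = 136

Rosa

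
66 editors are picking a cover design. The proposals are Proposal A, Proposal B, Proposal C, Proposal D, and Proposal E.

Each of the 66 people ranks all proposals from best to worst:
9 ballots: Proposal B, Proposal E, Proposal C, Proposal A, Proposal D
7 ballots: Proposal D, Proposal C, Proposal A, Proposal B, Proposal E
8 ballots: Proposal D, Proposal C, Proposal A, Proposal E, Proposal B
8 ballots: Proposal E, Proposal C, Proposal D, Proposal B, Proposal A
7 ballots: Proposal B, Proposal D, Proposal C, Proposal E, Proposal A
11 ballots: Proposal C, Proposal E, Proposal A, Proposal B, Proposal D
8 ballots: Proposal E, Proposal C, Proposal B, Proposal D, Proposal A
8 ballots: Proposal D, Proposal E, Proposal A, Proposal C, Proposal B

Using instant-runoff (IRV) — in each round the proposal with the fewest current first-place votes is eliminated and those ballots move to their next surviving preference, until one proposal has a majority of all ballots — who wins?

Round 1: Proposal A 0, Proposal B 16, Proposal C 11, Proposal D 23, Proposal E 16. Proposal A eliminated.
Round 2: Proposal B 16, Proposal C 11, Proposal D 23, Proposal E 16. Proposal C eliminated.
Round 3: Proposal B 16, Proposal D 23, Proposal E 27. Proposal B eliminated.
Round 4: Proposal D 30, Proposal E 36. Proposal E has a majority (≥34).

Proposal E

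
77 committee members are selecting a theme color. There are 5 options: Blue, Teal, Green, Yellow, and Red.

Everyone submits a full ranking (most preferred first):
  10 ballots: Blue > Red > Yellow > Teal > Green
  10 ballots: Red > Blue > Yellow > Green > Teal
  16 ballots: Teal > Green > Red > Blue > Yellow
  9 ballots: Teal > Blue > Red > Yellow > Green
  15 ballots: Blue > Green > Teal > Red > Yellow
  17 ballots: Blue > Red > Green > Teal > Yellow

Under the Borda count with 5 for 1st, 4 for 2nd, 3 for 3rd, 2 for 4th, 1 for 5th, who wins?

Blue

Blue: 10×5 + 10×4 + 16×2 + 9×4 + 15×5 + 17×5 = 318
Teal: 10×2 + 10×1 + 16×5 + 9×5 + 15×3 + 17×2 = 234
Green: 10×1 + 10×2 + 16×4 + 9×1 + 15×4 + 17×3 = 214
Yellow: 10×3 + 10×3 + 16×1 + 9×2 + 15×1 + 17×1 = 126
Red: 10×4 + 10×5 + 16×3 + 9×3 + 15×2 + 17×4 = 263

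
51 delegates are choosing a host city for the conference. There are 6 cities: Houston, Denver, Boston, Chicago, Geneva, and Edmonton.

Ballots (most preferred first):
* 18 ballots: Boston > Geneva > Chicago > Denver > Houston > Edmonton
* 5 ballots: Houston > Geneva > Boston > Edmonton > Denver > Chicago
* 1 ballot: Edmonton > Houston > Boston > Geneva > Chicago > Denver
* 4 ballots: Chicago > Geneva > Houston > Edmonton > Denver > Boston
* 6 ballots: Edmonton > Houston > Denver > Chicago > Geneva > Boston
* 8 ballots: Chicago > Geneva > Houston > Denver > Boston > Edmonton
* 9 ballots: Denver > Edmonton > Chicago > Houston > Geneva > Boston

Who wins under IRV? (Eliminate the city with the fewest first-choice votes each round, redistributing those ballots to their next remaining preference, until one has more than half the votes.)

Round 1: Houston 5, Denver 9, Boston 18, Chicago 12, Geneva 0, Edmonton 7. Geneva eliminated.
Round 2: Houston 5, Denver 9, Boston 18, Chicago 12, Edmonton 7. Houston eliminated.
Round 3: Denver 9, Boston 23, Chicago 12, Edmonton 7. Edmonton eliminated.
Round 4: Denver 15, Boston 24, Chicago 12. Chicago eliminated.
Round 5: Denver 27, Boston 24. Denver has a majority (≥26).

Denver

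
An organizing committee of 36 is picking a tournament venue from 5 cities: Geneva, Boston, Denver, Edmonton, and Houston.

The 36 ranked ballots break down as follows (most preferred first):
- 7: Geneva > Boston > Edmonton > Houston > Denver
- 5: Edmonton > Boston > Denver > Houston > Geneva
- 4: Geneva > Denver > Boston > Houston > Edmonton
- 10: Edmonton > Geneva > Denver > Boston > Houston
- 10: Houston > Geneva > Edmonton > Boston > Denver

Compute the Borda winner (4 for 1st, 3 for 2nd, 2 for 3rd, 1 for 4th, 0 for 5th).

Geneva: 7×4 + 5×0 + 4×4 + 10×3 + 10×3 = 104
Boston: 7×3 + 5×3 + 4×2 + 10×1 + 10×1 = 64
Denver: 7×0 + 5×2 + 4×3 + 10×2 + 10×0 = 42
Edmonton: 7×2 + 5×4 + 4×0 + 10×4 + 10×2 = 94
Houston: 7×1 + 5×1 + 4×1 + 10×0 + 10×4 = 56

Geneva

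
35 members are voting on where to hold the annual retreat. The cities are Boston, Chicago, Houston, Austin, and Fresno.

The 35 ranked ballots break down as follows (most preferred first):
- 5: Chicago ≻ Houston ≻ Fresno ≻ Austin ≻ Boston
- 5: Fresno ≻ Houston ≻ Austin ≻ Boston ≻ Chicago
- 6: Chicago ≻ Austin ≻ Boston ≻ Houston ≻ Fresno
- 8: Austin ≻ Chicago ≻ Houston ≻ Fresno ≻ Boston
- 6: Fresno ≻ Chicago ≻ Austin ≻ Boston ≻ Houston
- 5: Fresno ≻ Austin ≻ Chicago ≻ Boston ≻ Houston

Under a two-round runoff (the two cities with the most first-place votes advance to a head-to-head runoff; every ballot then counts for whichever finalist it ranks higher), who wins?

Chicago

Round 1 first-place votes: Boston 0, Chicago 11, Houston 0, Austin 8, Fresno 16. Fresno and Chicago advance.
Runoff: Fresno is ranked above Chicago on 16 ballots, Chicago above Fresno on 19.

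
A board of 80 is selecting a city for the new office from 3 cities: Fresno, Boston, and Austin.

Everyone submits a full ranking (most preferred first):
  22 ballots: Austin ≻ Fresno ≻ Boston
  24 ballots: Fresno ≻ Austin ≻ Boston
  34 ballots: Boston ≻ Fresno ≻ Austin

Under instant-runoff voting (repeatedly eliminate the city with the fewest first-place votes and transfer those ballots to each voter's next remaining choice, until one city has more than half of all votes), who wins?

Fresno

Round 1: Fresno 24, Boston 34, Austin 22. Austin eliminated.
Round 2: Fresno 46, Boston 34. Fresno has a majority (≥41).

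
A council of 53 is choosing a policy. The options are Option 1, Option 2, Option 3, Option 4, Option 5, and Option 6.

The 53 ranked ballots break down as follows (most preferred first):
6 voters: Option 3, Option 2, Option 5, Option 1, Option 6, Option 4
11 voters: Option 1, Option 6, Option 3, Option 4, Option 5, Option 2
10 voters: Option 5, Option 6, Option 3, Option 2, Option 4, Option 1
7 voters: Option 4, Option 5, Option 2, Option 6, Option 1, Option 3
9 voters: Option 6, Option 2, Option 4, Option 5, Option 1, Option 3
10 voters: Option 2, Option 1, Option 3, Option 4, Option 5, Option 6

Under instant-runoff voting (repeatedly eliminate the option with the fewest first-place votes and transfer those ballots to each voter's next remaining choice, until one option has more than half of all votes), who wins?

Option 5

Round 1: Option 1 11, Option 2 10, Option 3 6, Option 4 7, Option 5 10, Option 6 9. Option 3 eliminated.
Round 2: Option 1 11, Option 2 16, Option 4 7, Option 5 10, Option 6 9. Option 4 eliminated.
Round 3: Option 1 11, Option 2 16, Option 5 17, Option 6 9. Option 6 eliminated.
Round 4: Option 1 11, Option 2 25, Option 5 17. Option 1 eliminated.
Round 5: Option 2 25, Option 5 28. Option 5 has a majority (≥27).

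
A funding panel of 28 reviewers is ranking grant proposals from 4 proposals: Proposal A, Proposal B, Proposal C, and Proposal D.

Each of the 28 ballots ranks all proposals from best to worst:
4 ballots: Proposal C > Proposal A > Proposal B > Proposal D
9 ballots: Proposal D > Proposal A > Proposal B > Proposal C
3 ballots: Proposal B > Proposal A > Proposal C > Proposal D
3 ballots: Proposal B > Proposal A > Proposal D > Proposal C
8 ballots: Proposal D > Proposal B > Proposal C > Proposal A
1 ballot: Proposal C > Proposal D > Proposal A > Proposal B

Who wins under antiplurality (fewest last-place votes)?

Last-place votes: Proposal A 8, Proposal B 1, Proposal C 12, Proposal D 7.

Proposal B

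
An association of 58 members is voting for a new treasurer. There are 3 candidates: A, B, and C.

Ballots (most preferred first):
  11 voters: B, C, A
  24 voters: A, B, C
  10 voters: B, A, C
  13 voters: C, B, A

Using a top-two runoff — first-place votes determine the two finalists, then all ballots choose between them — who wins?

Round 1 first-place votes: A 24, B 21, C 13. A and B advance.
Runoff: A is ranked above B on 24 ballots, B above A on 34.

B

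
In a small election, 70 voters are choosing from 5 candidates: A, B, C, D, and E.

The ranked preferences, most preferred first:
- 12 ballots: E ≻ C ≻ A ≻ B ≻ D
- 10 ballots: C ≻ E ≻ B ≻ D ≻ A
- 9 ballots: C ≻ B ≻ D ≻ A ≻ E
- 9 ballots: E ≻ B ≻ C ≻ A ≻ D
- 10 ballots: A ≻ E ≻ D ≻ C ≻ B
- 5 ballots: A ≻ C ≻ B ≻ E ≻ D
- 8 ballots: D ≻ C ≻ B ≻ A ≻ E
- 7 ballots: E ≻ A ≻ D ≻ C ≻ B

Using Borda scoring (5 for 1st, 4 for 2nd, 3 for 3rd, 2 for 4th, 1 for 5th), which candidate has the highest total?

A: 12×3 + 10×1 + 9×2 + 9×2 + 10×5 + 5×5 + 8×2 + 7×4 = 201
B: 12×2 + 10×3 + 9×4 + 9×4 + 10×1 + 5×3 + 8×3 + 7×1 = 182
C: 12×4 + 10×5 + 9×5 + 9×3 + 10×2 + 5×4 + 8×4 + 7×2 = 256
D: 12×1 + 10×2 + 9×3 + 9×1 + 10×3 + 5×1 + 8×5 + 7×3 = 164
E: 12×5 + 10×4 + 9×1 + 9×5 + 10×4 + 5×2 + 8×1 + 7×5 = 247

C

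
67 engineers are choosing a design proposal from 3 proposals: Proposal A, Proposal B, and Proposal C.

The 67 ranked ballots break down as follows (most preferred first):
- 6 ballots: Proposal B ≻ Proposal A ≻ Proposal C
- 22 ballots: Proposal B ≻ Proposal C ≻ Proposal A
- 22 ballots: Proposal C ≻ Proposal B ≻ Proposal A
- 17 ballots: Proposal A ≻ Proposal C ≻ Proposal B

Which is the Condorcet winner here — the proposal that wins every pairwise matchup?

Proposal C vs Proposal A: 44–23
Proposal C vs Proposal B: 39–28
Proposal C beats every other proposal.

Proposal C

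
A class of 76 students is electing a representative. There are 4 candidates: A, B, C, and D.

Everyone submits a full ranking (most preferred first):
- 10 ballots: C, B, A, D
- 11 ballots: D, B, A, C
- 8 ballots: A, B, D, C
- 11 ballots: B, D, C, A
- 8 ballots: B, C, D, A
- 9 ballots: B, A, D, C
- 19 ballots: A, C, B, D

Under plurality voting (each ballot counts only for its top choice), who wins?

First-place votes: A 27, B 28, C 10, D 11.

B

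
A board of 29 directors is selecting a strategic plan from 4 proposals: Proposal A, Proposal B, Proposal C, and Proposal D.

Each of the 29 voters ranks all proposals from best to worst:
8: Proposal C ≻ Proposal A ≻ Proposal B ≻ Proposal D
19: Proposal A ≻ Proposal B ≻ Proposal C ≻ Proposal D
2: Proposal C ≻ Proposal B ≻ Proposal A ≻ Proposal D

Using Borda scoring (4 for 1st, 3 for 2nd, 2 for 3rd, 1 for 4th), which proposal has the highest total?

Proposal A

Proposal A: 8×3 + 19×4 + 2×2 = 104
Proposal B: 8×2 + 19×3 + 2×3 = 79
Proposal C: 8×4 + 19×2 + 2×4 = 78
Proposal D: 8×1 + 19×1 + 2×1 = 29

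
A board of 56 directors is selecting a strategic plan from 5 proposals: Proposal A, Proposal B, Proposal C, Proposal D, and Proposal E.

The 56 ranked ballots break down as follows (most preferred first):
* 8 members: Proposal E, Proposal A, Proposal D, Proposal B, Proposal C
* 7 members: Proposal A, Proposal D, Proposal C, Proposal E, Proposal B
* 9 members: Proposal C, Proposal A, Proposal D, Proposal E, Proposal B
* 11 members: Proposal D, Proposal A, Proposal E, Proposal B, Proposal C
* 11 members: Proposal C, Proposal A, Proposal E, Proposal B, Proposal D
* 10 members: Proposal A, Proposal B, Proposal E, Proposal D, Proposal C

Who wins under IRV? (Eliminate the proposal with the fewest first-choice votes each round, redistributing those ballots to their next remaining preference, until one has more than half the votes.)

Proposal A

Round 1: Proposal A 17, Proposal B 0, Proposal C 20, Proposal D 11, Proposal E 8. Proposal B eliminated.
Round 2: Proposal A 17, Proposal C 20, Proposal D 11, Proposal E 8. Proposal E eliminated.
Round 3: Proposal A 25, Proposal C 20, Proposal D 11. Proposal D eliminated.
Round 4: Proposal A 36, Proposal C 20. Proposal A has a majority (≥29).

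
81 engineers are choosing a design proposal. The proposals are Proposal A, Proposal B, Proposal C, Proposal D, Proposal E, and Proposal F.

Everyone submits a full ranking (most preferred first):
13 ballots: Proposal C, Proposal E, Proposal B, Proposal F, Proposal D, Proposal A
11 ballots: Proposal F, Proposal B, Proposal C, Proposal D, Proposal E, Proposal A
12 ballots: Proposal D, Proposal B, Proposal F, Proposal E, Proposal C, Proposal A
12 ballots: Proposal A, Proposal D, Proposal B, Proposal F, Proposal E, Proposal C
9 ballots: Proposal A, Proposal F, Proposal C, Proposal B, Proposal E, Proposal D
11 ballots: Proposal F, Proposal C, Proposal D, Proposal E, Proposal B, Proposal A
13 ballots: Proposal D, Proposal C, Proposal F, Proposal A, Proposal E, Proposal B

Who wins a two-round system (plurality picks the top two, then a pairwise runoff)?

Round 1 first-place votes: Proposal A 21, Proposal B 0, Proposal C 13, Proposal D 25, Proposal E 0, Proposal F 22. Proposal D and Proposal F advance.
Runoff: Proposal D is ranked above Proposal F on 37 ballots, Proposal F above Proposal D on 44.

Proposal F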